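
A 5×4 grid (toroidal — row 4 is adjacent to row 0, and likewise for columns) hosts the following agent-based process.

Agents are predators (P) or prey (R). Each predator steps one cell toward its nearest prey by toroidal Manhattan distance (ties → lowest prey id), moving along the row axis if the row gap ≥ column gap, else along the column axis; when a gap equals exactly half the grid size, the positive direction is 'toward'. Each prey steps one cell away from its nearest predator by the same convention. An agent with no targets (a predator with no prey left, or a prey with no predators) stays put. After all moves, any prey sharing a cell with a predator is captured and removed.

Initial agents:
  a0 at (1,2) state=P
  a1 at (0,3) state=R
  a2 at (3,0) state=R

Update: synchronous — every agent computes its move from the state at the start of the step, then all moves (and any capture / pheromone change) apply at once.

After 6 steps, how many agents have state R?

t=1: a0@(0,2):P a1@(4,3):R a2@(4,0):R
t=2: a0@(4,2):P a1@(3,3):R a2@(4,3):R
t=3: a0@(4,3):P a1@(2,3):R a2@(4,0):R
t=4: a0@(4,0):P a1@(1,3):R a2@(4,1):R
t=5: a0@(4,1):P a1@(2,3):R a2@(4,2):R
t=6: a0@(4,2):P a1@(1,3):R a2@(4,3):R

2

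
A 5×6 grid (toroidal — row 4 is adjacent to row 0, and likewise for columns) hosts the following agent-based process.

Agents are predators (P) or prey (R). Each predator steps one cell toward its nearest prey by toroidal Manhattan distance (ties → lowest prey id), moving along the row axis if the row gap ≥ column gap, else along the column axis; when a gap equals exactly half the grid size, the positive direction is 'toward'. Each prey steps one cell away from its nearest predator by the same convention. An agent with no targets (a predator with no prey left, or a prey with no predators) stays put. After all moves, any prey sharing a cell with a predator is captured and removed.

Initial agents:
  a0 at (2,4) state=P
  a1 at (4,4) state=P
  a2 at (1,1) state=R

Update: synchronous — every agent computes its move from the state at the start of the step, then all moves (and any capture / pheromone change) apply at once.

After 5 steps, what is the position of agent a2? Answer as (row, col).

(0, 3)

t=1: a0@(2,5):P a1@(4,5):P a2@(1,0):R
t=2: a0@(1,5):P a1@(0,5):P a2@(0,0):R
t=3: a0@(0,5):P a1@(0,0):P a2@(0,1):R
t=4: a0@(0,0):P a1@(0,1):P a2@(0,2):R
t=5: a0@(0,1):P a1@(0,2):P a2@(0,3):R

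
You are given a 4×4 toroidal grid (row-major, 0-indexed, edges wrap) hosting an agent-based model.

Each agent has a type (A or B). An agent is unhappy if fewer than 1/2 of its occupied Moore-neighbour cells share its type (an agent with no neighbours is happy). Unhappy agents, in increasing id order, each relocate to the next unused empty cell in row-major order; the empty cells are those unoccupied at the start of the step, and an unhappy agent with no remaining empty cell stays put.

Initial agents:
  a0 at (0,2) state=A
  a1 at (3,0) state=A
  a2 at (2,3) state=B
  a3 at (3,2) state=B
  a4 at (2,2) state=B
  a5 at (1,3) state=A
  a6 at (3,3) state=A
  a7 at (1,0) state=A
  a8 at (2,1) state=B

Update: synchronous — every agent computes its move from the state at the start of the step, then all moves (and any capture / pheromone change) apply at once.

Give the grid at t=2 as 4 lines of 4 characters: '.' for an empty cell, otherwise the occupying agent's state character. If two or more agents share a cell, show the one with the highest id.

A.AA
B.AA
.BB.
..B.

t=1: a0@(0,2):A a1@(0,0):A a2@(0,1):B a3@(3,2):B a4@(2,2):B a5@(1,3):A a6@(0,3):A a7@(1,1):A a8@(2,1):B
t=2: a0@(0,2):A a1@(0,0):A a2@(1,0):B a3@(3,2):B a4@(2,2):B a5@(1,3):A a6@(0,3):A a7@(1,2):A a8@(2,1):B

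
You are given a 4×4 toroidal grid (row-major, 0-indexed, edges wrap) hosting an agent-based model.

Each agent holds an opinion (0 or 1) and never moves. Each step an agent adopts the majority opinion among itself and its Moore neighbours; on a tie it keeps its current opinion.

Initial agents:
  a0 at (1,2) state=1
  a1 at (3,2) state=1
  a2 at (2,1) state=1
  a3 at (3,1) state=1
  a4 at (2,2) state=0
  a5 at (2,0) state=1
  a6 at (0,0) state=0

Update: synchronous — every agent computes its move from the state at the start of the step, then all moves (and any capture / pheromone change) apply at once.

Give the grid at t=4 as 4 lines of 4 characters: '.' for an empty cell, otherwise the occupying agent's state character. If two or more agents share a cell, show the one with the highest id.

t=1: a0@(1,2):1 a1@(3,2):1 a2@(2,1):1 a3@(3,1):1 a4@(2,2):1 a5@(2,0):1 a6@(0,0):0
t=2: (unchanged — steady state)

0...
..1.
111.
.11.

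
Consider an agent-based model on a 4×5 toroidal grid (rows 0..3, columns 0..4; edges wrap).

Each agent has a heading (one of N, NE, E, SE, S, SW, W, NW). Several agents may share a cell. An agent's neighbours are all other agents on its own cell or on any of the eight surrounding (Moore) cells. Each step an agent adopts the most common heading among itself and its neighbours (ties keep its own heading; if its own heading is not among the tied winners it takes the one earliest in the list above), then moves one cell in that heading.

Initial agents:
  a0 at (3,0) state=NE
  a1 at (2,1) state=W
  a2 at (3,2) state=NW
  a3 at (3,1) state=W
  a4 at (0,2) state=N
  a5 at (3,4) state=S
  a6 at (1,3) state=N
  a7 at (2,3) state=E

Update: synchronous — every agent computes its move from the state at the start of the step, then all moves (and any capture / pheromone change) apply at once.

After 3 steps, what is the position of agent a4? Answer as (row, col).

(1, 2)

t=1: a0@(3,4):W a1@(2,0):W a2@(3,1):W a3@(3,0):W a4@(3,2):N a5@(0,4):S a6@(0,3):N a7@(2,4):E
t=2: a0@(3,3):W a1@(2,4):W a2@(3,0):W a3@(3,4):W a4@(2,2):N a5@(0,3):W a6@(3,3):N a7@(2,3):W
t=3: a0@(3,2):W a1@(2,3):W a2@(3,4):W a3@(3,3):W a4@(1,2):N a5@(0,2):W a6@(3,2):W a7@(2,2):W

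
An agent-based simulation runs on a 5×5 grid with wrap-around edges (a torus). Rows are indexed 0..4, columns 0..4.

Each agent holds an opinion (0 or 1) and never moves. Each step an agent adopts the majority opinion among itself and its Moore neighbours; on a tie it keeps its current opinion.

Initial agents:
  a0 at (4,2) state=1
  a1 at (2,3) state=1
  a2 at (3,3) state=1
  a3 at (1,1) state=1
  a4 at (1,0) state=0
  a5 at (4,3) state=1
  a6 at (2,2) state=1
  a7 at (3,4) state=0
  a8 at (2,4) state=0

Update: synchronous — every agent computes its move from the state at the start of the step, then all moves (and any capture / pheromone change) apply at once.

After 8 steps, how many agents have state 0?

t=1: a0@(4,2):1 a1@(2,3):1 a2@(3,3):1 a3@(1,1):1 a4@(1,0):0 a5@(4,3):1 a6@(2,2):1 a7@(3,4):1 a8@(2,4):0
t=2: a0@(4,2):1 a1@(2,3):1 a2@(3,3):1 a3@(1,1):1 a4@(1,0):0 a5@(4,3):1 a6@(2,2):1 a7@(3,4):1 a8@(2,4):1
t=3: a0@(4,2):1 a1@(2,3):1 a2@(3,3):1 a3@(1,1):1 a4@(1,0):1 a5@(4,3):1 a6@(2,2):1 a7@(3,4):1 a8@(2,4):1
t=4: (unchanged — steady state)

0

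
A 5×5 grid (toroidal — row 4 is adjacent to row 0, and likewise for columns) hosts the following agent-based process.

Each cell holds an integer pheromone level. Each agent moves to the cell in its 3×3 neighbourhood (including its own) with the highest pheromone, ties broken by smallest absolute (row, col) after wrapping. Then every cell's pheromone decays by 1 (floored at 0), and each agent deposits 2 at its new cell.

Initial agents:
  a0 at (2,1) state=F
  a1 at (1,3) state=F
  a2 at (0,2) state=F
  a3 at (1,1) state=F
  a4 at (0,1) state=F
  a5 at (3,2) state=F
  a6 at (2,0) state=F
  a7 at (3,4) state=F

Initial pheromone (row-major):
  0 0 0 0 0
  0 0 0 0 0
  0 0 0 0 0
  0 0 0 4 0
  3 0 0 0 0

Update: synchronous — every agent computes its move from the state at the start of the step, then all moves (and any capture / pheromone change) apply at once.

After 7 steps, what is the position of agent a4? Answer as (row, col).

(4, 0)

t=1: a0@(1,0) a1@(0,2) a2@(0,1) a3@(0,0) a4@(4,0) a5@(3,3) a6@(1,0) a7@(3,3) | pheromone: 2 2 2 0 0 / 4 0 0 0 0 / 0 0 0 0 0 / 0 0 0 7 0 / 4 0 0 0 0
t=2: a0@(1,0) a1@(0,1) a2@(1,0) a3@(1,0) a4@(4,0) a5@(3,3) a6@(1,0) a7@(3,3) | pheromone: 1 3 1 0 0 / 11 0 0 0 0 / 0 0 0 0 0 / 0 0 0 10 0 / 5 0 0 0 0
t=3: a0@(1,0) a1@(1,0) a2@(1,0) a3@(1,0) a4@(4,0) a5@(3,3) a6@(1,0) a7@(3,3) | pheromone: 0 2 0 0 0 / 20 0 0 0 0 / 0 0 0 0 0 / 0 0 0 13 0 / 6 0 0 0 0
t=4: a0@(1,0) a1@(1,0) a2@(1,0) a3@(1,0) a4@(4,0) a5@(3,3) a6@(1,0) a7@(3,3) | pheromone: 0 1 0 0 0 / 29 0 0 0 0 / 0 0 0 0 0 / 0 0 0 16 0 / 7 0 0 0 0
t=5: a0@(1,0) a1@(1,0) a2@(1,0) a3@(1,0) a4@(4,0) a5@(3,3) a6@(1,0) a7@(3,3) | pheromone: 0 0 0 0 0 / 38 0 0 0 0 / 0 0 0 0 0 / 0 0 0 19 0 / 8 0 0 0 0
t=6: a0@(1,0) a1@(1,0) a2@(1,0) a3@(1,0) a4@(4,0) a5@(3,3) a6@(1,0) a7@(3,3) | pheromone: 0 0 0 0 0 / 47 0 0 0 0 / 0 0 0 0 0 / 0 0 0 22 0 / 9 0 0 0 0
t=7: a0@(1,0) a1@(1,0) a2@(1,0) a3@(1,0) a4@(4,0) a5@(3,3) a6@(1,0) a7@(3,3) | pheromone: 0 0 0 0 0 / 56 0 0 0 0 / 0 0 0 0 0 / 0 0 0 25 0 / 10 0 0 0 0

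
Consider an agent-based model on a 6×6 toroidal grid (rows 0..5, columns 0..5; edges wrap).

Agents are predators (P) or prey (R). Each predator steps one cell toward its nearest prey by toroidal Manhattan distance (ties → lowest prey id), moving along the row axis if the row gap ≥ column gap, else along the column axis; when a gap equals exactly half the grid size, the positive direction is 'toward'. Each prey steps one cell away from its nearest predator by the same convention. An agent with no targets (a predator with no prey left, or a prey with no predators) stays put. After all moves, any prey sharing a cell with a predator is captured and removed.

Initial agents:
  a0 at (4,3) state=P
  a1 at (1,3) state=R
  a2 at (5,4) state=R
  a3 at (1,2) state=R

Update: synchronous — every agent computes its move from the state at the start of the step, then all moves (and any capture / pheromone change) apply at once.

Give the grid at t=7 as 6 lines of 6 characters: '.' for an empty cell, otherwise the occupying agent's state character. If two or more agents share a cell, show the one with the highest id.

..RRR.
......
......
......
......
...P..

t=1: a0@(5,3):P a1@(0,3):R a2@(0,4):R a3@(0,2):R
t=2: a0@(0,3):P a1@(1,3):R a2@(1,4):R a3@(1,2):R
t=3: a0@(1,3):P a1@(2,3):R a2@(2,4):R a3@(2,2):R
t=4: a0@(2,3):P a1@(3,3):R a2@(3,4):R a3@(3,2):R
t=5: a0@(3,3):P a1@(4,3):R a2@(4,4):R a3@(4,2):R
t=6: a0@(4,3):P a1@(5,3):R a2@(5,4):R a3@(5,2):R
t=7: a0@(5,3):P a1@(0,3):R a2@(0,4):R a3@(0,2):R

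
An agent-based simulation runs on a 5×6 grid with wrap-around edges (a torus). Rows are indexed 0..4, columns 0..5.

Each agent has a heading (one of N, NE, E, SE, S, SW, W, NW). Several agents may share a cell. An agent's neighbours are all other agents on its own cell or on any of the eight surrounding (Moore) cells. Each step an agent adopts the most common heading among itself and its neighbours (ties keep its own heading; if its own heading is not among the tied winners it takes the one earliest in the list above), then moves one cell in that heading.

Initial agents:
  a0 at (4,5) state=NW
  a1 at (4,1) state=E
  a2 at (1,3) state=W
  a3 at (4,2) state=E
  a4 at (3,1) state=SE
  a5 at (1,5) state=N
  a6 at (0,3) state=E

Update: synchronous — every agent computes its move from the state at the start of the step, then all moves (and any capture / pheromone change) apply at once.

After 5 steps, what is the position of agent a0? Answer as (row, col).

t=1: a0@(3,4):NW a1@(4,2):E a2@(1,2):W a3@(4,3):E a4@(3,2):E a5@(0,5):N a6@(0,4):E
t=2: a0@(2,3):NW a1@(4,3):E a2@(1,1):W a3@(4,4):E a4@(3,3):E a5@(4,5):N a6@(0,5):E
t=3: a0@(1,2):NW a1@(4,4):E a2@(1,0):W a3@(4,5):E a4@(3,4):E a5@(4,0):E a6@(0,0):E
t=4: a0@(0,1):NW a1@(4,5):E a2@(1,5):W a3@(4,0):E a4@(3,5):E a5@(4,1):E a6@(0,1):E
t=5: a0@(0,2):E a1@(4,0):E a2@(1,4):W a3@(4,1):E a4@(3,0):E a5@(4,2):E a6@(0,2):E

(0, 2)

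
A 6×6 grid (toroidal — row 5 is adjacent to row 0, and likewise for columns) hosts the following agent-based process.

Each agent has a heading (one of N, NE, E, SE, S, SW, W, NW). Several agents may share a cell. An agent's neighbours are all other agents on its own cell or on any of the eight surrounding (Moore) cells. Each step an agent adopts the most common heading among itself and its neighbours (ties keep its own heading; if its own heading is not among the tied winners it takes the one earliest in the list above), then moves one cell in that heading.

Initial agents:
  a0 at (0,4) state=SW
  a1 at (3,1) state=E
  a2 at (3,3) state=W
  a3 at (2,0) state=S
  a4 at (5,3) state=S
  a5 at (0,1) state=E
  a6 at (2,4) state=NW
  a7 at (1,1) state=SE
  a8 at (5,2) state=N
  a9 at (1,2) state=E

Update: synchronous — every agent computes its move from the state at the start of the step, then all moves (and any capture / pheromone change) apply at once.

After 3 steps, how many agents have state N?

1

t=1: a0@(1,3):SW a1@(3,2):E a2@(3,2):W a3@(3,0):S a4@(0,3):S a5@(0,2):E a6@(1,3):NW a7@(1,2):E a8@(4,2):N a9@(1,3):E
t=2: a0@(1,4):E a1@(3,3):E a2@(3,1):W a3@(4,0):S a4@(0,4):E a5@(0,3):E a6@(1,4):E a7@(1,3):E a8@(3,2):N a9@(1,4):E
t=3: a0@(1,5):E a1@(3,4):E a2@(3,0):W a3@(5,0):S a4@(0,5):E a5@(0,4):E a6@(1,5):E a7@(1,4):E a8@(2,2):N a9@(1,5):E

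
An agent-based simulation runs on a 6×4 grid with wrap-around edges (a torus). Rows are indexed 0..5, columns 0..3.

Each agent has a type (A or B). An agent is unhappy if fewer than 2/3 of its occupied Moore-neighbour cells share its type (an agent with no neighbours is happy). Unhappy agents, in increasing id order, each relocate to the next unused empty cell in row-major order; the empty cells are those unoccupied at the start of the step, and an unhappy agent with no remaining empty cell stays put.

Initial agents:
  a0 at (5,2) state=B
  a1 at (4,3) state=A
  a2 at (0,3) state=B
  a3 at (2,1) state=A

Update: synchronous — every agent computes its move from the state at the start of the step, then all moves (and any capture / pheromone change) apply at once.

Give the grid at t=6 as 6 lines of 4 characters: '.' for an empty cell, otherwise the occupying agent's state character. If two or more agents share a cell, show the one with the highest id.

t=1: a0@(0,0):B a1@(0,1):A a2@(0,3):B a3@(2,1):A
t=2: a0@(0,2):B a1@(1,0):A a2@(0,3):B a3@(2,1):A
t=3: a0@(0,2):B a1@(0,0):A a2@(0,1):B a3@(2,1):A
t=4: a0@(0,2):B a1@(0,3):A a2@(1,0):B a3@(2,1):A
t=5: a0@(0,0):B a1@(0,1):A a2@(1,1):B a3@(1,2):A
t=6: a0@(0,2):B a1@(0,3):A a2@(1,0):B a3@(1,3):A

..BA
B..A
....
....
....
....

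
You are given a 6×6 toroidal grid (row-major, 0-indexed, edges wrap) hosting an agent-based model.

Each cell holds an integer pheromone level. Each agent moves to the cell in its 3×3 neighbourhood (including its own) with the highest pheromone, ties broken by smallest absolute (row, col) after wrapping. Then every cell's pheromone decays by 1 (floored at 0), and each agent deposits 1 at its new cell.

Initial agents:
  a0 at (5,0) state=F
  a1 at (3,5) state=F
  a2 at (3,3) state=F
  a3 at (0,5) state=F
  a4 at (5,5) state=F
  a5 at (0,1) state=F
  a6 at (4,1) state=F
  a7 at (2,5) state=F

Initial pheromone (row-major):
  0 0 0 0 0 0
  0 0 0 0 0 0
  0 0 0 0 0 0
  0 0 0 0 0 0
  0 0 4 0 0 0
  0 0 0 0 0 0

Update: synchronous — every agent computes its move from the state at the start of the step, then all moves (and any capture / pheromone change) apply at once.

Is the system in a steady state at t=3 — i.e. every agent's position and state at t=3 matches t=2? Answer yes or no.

no

t=1: a0@(0,0) a1@(2,0) a2@(4,2) a3@(0,0) a4@(0,0) a5@(0,0) a6@(4,2) a7@(1,0) | pheromone: 4 0 0 0 0 0 / 1 0 0 0 0 0 / 1 0 0 0 0 0 / 0 0 0 0 0 0 / 0 0 5 0 0 0 / 0 0 0 0 0 0
t=2: a0@(0,0) a1@(1,0) a2@(4,2) a3@(0,0) a4@(0,0) a5@(0,0) a6@(4,2) a7@(0,0) | pheromone: 8 0 0 0 0 0 / 1 0 0 0 0 0 / 0 0 0 0 0 0 / 0 0 0 0 0 0 / 0 0 6 0 0 0 / 0 0 0 0 0 0
t=3: a0@(0,0) a1@(0,0) a2@(4,2) a3@(0,0) a4@(0,0) a5@(0,0) a6@(4,2) a7@(0,0) | pheromone: 13 0 0 0 0 0 / 0 0 0 0 0 0 / 0 0 0 0 0 0 / 0 0 0 0 0 0 / 0 0 7 0 0 0 / 0 0 0 0 0 0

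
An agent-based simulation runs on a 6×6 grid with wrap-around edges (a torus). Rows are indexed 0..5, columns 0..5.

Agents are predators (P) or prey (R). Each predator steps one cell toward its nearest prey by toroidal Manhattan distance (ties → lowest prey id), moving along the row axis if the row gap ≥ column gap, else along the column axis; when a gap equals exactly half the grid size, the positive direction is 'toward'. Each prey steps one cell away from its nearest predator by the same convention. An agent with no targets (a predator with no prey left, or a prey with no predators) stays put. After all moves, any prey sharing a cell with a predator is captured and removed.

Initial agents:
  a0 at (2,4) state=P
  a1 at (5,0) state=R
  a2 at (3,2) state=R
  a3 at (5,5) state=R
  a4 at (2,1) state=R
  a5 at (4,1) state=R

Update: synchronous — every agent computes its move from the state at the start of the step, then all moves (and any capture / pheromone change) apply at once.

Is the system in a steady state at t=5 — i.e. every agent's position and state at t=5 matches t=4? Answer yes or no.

no

t=1: a0@(2,3):P a1@(4,0):R a2@(3,1):R a3@(4,5):R a4@(2,0):R a5@(4,0):R
t=2: a0@(2,2):P a1@(4,5):R a2@(3,0):R a3@(5,5):R a4@(2,5):R a5@(4,5):R
t=3: a0@(2,1):P a1@(4,4):R a2@(3,5):R a3@(4,5):R a4@(2,4):R a5@(4,4):R
t=4: a0@(2,0):P a1@(4,3):R a2@(3,4):R a3@(5,5):R a4@(2,3):R a5@(4,3):R
t=5: a0@(2,5):P a1@(4,2):R a2@(3,3):R a3@(4,5):R a4@(2,2):R a5@(4,2):R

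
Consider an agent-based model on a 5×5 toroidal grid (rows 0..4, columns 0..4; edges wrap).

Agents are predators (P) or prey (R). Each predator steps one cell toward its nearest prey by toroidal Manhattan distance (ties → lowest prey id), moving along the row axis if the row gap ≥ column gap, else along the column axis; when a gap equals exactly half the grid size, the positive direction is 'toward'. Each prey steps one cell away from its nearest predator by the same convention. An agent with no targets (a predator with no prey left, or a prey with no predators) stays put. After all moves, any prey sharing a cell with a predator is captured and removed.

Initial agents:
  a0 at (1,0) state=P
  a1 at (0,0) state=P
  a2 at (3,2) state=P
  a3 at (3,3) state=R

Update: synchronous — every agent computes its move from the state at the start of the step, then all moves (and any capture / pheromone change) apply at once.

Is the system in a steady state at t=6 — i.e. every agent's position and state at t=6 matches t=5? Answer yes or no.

t=1: a0@(2,0):P a1@(4,0):P a2@(3,3):P a3@(3,4):R
t=2: a0@(3,0):P a1@(3,0):P a2@(3,4):P
t=3: (unchanged — steady state)

yes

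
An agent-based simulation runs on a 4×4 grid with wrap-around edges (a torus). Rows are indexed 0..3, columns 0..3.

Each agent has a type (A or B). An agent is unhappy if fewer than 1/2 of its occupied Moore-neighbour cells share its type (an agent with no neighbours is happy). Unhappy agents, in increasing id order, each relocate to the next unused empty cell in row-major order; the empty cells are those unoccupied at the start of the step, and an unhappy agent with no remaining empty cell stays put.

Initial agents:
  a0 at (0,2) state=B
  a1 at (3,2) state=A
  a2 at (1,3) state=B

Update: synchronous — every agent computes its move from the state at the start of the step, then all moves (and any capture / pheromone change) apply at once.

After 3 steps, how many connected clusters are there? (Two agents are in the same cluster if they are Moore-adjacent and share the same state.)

2

t=1: a0@(0,2):B a1@(0,0):A a2@(1,3):B
t=2: a0@(0,2):B a1@(0,1):A a2@(1,3):B
t=3: a0@(0,2):B a1@(0,0):A a2@(1,3):B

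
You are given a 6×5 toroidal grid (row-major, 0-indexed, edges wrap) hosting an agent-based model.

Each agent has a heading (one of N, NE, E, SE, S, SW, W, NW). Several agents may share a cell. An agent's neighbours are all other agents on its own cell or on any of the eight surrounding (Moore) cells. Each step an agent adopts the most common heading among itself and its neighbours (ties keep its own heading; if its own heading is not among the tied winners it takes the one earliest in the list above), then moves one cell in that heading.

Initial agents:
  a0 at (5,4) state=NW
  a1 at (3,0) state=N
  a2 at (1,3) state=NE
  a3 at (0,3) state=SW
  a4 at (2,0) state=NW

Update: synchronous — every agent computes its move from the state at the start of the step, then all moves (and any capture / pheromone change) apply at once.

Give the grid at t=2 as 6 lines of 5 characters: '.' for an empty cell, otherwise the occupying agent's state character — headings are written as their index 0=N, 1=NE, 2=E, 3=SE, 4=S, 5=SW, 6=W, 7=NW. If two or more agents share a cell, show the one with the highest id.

t=1: a0@(4,3):NW a1@(2,0):N a2@(0,4):NE a3@(1,2):SW a4@(1,4):NW
t=2: a0@(3,2):NW a1@(1,0):N a2@(5,0):NE a3@(2,1):SW a4@(0,3):NW

...7.
0....
.5...
..7..
.....
1....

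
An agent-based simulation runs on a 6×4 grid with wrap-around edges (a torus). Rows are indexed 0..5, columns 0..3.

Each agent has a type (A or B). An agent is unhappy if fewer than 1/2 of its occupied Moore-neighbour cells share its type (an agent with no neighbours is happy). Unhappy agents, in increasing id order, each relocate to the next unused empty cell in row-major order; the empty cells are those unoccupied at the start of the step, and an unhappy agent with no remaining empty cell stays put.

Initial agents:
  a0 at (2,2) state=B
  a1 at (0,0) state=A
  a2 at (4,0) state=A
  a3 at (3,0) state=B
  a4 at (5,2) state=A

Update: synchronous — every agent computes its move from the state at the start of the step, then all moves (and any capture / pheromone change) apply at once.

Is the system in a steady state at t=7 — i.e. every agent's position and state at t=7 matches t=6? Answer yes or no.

no

t=1: a0@(2,2):B a1@(0,0):A a2@(0,1):A a3@(0,2):B a4@(5,2):A
t=2: a0@(2,2):B a1@(0,0):A a2@(0,1):A a3@(0,3):B a4@(5,2):A
t=3: a0@(2,2):B a1@(0,0):A a2@(0,1):A a3@(0,2):B a4@(5,2):A
t=4: a0@(2,2):B a1@(0,0):A a2@(0,1):A a3@(0,3):B a4@(5,2):A
t=5: a0@(2,2):B a1@(0,0):A a2@(0,1):A a3@(0,2):B a4@(5,2):A
t=6: a0@(2,2):B a1@(0,0):A a2@(0,1):A a3@(0,3):B a4@(5,2):A
t=7: a0@(2,2):B a1@(0,0):A a2@(0,1):A a3@(0,2):B a4@(5,2):A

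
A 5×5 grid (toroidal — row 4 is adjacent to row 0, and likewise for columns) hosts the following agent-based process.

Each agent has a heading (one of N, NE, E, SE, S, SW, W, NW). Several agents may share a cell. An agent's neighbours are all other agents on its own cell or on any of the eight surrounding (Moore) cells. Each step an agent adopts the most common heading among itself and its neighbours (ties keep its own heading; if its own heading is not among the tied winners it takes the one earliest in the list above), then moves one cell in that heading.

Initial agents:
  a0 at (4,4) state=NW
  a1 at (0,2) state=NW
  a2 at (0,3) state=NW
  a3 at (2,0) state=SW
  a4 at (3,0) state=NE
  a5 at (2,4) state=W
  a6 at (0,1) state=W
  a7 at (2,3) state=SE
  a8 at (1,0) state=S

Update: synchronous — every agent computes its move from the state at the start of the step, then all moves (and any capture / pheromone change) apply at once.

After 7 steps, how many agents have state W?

t=1: a0@(3,3):NW a1@(4,1):NW a2@(4,2):NW a3@(3,4):SW a4@(2,1):NE a5@(2,3):W a6@(0,0):W a7@(3,4):SE a8@(1,4):W
t=2: a0@(2,2):NW a1@(3,0):NW a2@(3,1):NW a3@(4,3):SW a4@(1,2):NE a5@(2,2):W a6@(0,4):W a7@(4,0):SE a8@(1,3):W
t=3: a0@(1,1):NW a1@(2,4):NW a2@(2,0):NW a3@(0,2):SW a4@(1,1):W a5@(2,1):W a6@(0,3):W a7@(3,4):NW a8@(1,2):W
t=4: a0@(1,0):W a1@(1,3):NW a2@(1,4):NW a3@(0,1):W a4@(1,0):W a5@(2,0):W a6@(0,2):W a7@(2,3):NW a8@(1,1):W
t=5: a0@(1,4):W a1@(0,2):NW a2@(0,3):NW a3@(0,0):W a4@(1,4):W a5@(2,4):W a6@(0,1):W a7@(1,2):NW a8@(1,0):W
t=6: a0@(1,3):W a1@(4,1):NW a2@(4,2):NW a3@(0,4):W a4@(1,3):W a5@(2,3):W a6@(0,0):W a7@(0,1):NW a8@(1,4):W
t=7: a0@(1,2):W a1@(3,0):NW a2@(3,1):NW a3@(0,3):W a4@(1,2):W a5@(2,2):W a6@(0,4):W a7@(4,0):NW a8@(1,3):W

6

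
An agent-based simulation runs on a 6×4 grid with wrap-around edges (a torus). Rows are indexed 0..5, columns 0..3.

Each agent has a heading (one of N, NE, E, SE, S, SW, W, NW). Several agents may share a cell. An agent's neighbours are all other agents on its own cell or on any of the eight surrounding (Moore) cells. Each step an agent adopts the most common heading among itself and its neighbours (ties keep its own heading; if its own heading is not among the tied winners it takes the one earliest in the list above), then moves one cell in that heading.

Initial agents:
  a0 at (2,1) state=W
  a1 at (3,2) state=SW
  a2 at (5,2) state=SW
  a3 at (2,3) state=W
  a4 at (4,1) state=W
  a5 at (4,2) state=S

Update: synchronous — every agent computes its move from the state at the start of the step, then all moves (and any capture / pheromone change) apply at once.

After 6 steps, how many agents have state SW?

5

t=1: a0@(2,0):W a1@(3,1):W a2@(0,1):SW a3@(2,2):W a4@(5,0):SW a5@(5,1):SW
t=2: a0@(2,3):W a1@(3,0):W a2@(1,0):SW a3@(2,1):W a4@(0,3):SW a5@(0,0):SW
t=3: a0@(2,2):W a1@(3,3):W a2@(2,3):SW a3@(2,0):W a4@(1,2):SW a5@(1,3):SW
t=4: a0@(3,1):SW a1@(3,2):W a2@(3,2):SW a3@(2,3):W a4@(2,1):SW a5@(2,2):SW
t=5: a0@(4,0):SW a1@(4,1):SW a2@(4,1):SW a3@(2,2):W a4@(3,0):SW a5@(3,1):SW
t=6: a0@(5,3):SW a1@(5,0):SW a2@(5,0):SW a3@(2,1):W a4@(4,3):SW a5@(4,0):SW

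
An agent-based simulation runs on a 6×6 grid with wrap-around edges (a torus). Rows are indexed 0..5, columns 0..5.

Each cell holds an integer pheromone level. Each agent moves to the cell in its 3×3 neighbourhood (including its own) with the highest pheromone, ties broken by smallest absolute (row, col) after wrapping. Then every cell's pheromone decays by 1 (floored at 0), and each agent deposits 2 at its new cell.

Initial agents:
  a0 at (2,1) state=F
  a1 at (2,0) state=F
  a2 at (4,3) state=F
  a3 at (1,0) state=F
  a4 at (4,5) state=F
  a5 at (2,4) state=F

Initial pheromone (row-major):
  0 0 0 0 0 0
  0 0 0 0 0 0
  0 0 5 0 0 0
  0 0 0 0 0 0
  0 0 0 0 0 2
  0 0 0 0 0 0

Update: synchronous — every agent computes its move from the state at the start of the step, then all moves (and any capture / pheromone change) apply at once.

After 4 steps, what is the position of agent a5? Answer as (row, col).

(2, 2)

t=1: a0@(2,2) a1@(1,0) a2@(3,2) a3@(0,0) a4@(4,5) a5@(1,3) | pheromone: 2 0 0 0 0 0 / 2 0 0 2 0 0 / 0 0 6 0 0 0 / 0 0 2 0 0 0 / 0 0 0 0 0 3 / 0 0 0 0 0 0
t=2: a0@(2,2) a1@(0,0) a2@(2,2) a3@(0,0) a4@(4,5) a5@(2,2) | pheromone: 5 0 0 0 0 0 / 1 0 0 1 0 0 / 0 0 11 0 0 0 / 0 0 1 0 0 0 / 0 0 0 0 0 4 / 0 0 0 0 0 0
t=3: a0@(2,2) a1@(0,0) a2@(2,2) a3@(0,0) a4@(4,5) a5@(2,2) | pheromone: 8 0 0 0 0 0 / 0 0 0 0 0 0 / 0 0 16 0 0 0 / 0 0 0 0 0 0 / 0 0 0 0 0 5 / 0 0 0 0 0 0
t=4: a0@(2,2) a1@(0,0) a2@(2,2) a3@(0,0) a4@(4,5) a5@(2,2) | pheromone: 11 0 0 0 0 0 / 0 0 0 0 0 0 / 0 0 21 0 0 0 / 0 0 0 0 0 0 / 0 0 0 0 0 6 / 0 0 0 0 0 0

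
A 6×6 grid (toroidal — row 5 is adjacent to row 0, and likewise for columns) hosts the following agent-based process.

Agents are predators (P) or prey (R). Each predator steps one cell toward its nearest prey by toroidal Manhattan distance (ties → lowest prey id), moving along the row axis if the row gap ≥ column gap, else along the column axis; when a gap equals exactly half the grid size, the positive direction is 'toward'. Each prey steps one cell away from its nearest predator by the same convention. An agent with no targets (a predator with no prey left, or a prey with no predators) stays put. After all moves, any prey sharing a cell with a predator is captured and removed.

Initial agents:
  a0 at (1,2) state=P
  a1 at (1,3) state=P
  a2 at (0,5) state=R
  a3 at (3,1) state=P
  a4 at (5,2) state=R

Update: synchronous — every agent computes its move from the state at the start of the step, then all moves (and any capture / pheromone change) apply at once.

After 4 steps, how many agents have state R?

2

t=1: a0@(0,2):P a1@(1,4):P a2@(0,0):R a3@(4,1):P a4@(4,2):R
t=2: a0@(0,1):P a1@(1,5):P a2@(0,5):R a3@(4,2):P a4@(4,3):R
t=3: a0@(0,0):P a1@(0,5):P a2@(5,5):R a3@(4,3):P a4@(4,4):R
t=4: a0@(5,0):P a1@(5,5):P a2@(4,5):R a3@(4,4):P a4@(4,5):R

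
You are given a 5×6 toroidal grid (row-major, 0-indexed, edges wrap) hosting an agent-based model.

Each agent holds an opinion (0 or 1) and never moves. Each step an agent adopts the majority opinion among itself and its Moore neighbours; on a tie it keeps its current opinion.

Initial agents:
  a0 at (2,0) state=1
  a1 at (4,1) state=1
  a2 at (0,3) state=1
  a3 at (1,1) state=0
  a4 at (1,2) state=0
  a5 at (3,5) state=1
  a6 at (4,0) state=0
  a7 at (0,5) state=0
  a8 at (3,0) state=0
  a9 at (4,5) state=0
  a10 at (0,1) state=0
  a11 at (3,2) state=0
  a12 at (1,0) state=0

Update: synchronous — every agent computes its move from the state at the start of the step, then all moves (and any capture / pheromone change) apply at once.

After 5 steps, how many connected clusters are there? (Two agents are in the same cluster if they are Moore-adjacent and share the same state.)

t=1: a0@(2,0):0 a1@(4,1):0 a2@(0,3):1 a3@(1,1):0 a4@(1,2):0 a5@(3,5):0 a6@(4,0):0 a7@(0,5):0 a8@(3,0):0 a9@(4,5):0 a10@(0,1):0 a11@(3,2):0 a12@(1,0):0
t=2: (unchanged — steady state)

2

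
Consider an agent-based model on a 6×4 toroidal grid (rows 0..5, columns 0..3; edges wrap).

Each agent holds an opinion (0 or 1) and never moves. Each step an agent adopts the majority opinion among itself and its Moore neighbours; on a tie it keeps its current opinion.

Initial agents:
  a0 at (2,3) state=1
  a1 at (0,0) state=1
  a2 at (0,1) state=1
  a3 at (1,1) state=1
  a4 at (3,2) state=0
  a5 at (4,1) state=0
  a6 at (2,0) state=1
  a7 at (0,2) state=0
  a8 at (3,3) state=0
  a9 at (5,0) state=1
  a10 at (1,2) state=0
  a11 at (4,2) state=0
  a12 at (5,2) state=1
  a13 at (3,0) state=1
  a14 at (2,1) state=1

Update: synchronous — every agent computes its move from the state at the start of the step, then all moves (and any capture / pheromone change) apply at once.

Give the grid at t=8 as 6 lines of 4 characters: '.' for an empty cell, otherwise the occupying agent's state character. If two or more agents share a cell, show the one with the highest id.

t=1: a0@(2,3):1 a1@(0,0):1 a2@(0,1):1 a3@(1,1):1 a4@(3,2):0 a5@(4,1):0 a6@(2,0):1 a7@(0,2):1 a8@(3,3):0 a9@(5,0):1 a10@(1,2):1 a11@(4,2):0 a12@(5,2):0 a13@(3,0):1 a14@(2,1):1
t=2: (unchanged — steady state)

111.
.11.
11.1
1.00
.00.
1.0.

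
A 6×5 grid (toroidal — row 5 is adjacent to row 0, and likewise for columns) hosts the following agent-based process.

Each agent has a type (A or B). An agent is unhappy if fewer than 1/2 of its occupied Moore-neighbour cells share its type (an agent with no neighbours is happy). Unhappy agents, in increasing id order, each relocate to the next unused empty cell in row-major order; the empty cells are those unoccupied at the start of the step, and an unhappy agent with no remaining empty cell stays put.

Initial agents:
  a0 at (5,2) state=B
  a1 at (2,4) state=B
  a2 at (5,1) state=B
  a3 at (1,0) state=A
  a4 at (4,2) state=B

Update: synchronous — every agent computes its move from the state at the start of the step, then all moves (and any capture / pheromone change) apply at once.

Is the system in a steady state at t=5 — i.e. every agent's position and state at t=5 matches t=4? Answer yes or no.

no

t=1: a0@(5,2):B a1@(0,0):B a2@(5,1):B a3@(0,1):A a4@(4,2):B
t=2: a0@(5,2):B a1@(0,0):B a2@(5,1):B a3@(0,2):A a4@(4,2):B
t=3: a0@(5,2):B a1@(0,0):B a2@(5,1):B a3@(0,1):A a4@(4,2):B
t=4: a0@(5,2):B a1@(0,0):B a2@(5,1):B a3@(0,2):A a4@(4,2):B
t=5: a0@(5,2):B a1@(0,0):B a2@(5,1):B a3@(0,1):A a4@(4,2):B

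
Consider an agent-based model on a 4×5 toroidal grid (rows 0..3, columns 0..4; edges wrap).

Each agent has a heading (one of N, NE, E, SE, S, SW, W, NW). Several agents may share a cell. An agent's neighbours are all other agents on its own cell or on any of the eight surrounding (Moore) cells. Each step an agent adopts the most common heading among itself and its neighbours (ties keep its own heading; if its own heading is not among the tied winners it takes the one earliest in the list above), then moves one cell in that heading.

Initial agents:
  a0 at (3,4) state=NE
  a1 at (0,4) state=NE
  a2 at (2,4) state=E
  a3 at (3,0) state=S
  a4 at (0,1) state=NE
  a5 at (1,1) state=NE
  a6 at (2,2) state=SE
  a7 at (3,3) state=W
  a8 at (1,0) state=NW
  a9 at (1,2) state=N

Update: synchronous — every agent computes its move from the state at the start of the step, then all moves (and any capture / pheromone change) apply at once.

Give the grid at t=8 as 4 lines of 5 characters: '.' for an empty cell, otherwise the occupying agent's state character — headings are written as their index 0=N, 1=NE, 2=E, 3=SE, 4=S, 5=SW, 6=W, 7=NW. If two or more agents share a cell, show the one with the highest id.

t=1: a0@(2,0):NE a1@(3,0):NE a2@(2,0):E a3@(2,1):NE a4@(3,2):NE a5@(0,2):NE a6@(3,3):SE a7@(2,4):NE a8@(0,1):NE a9@(0,3):NE
t=2: a0@(1,1):NE a1@(2,1):NE a2@(1,1):NE a3@(1,2):NE a4@(2,3):NE a5@(3,3):NE a6@(2,4):NE a7@(1,0):NE a8@(3,2):NE a9@(3,4):NE
t=3: a0@(0,2):NE a1@(1,2):NE a2@(0,2):NE a3@(0,3):NE a4@(1,4):NE a5@(2,4):NE a6@(1,0):NE a7@(0,1):NE a8@(2,3):NE a9@(2,0):NE
t=4: a0@(3,3):NE a1@(0,3):NE a2@(3,3):NE a3@(3,4):NE a4@(0,0):NE a5@(1,0):NE a6@(0,1):NE a7@(3,2):NE a8@(1,4):NE a9@(1,1):NE
t=5: a0@(2,4):NE a1@(3,4):NE a2@(2,4):NE a3@(2,0):NE a4@(3,1):NE a5@(0,1):NE a6@(3,2):NE a7@(2,3):NE a8@(0,0):NE a9@(0,2):NE
t=6: a0@(1,0):NE a1@(2,0):NE a2@(1,0):NE a3@(1,1):NE a4@(2,2):NE a5@(3,2):NE a6@(2,3):NE a7@(1,4):NE a8@(3,1):NE a9@(3,3):NE
t=7: a0@(0,1):NE a1@(1,1):NE a2@(0,1):NE a3@(0,2):NE a4@(1,3):NE a5@(2,3):NE a6@(1,4):NE a7@(0,0):NE a8@(2,2):NE a9@(2,4):NE
t=8: a0@(3,2):NE a1@(0,2):NE a2@(3,2):NE a3@(3,3):NE a4@(0,4):NE a5@(1,4):NE a6@(0,0):NE a7@(3,1):NE a8@(1,3):NE a9@(1,0):NE

1.1.1
1..11
.....
.111.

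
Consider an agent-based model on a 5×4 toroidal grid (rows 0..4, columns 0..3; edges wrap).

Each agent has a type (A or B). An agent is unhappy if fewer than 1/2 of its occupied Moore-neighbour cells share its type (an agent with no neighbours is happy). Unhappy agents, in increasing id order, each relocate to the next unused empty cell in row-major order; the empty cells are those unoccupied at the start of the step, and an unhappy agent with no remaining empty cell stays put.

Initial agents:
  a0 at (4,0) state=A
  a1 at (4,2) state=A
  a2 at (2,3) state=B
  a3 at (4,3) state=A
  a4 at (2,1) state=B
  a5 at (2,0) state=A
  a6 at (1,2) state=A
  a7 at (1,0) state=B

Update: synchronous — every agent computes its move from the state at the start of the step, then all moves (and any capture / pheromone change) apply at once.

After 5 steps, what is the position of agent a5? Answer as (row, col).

(0, 2)

t=1: a0@(4,0):A a1@(4,2):A a2@(0,0):B a3@(4,3):A a4@(0,1):B a5@(0,2):A a6@(0,3):A a7@(1,0):B
t=2: a0@(4,0):A a1@(4,2):A a2@(1,1):B a3@(4,3):A a4@(1,2):B a5@(0,2):A a6@(0,3):A a7@(1,0):B
t=3: a0@(4,0):A a1@(4,2):A a2@(1,1):B a3@(4,3):A a4@(0,0):B a5@(0,2):A a6@(0,3):A a7@(1,0):B
t=4: a0@(4,0):A a1@(4,2):A a2@(1,1):B a3@(4,3):A a4@(0,1):B a5@(0,2):A a6@(0,3):A a7@(1,0):B
t=5: a0@(4,0):A a1@(4,2):A a2@(1,1):B a3@(4,3):A a4@(0,0):B a5@(0,2):A a6@(0,3):A a7@(1,0):B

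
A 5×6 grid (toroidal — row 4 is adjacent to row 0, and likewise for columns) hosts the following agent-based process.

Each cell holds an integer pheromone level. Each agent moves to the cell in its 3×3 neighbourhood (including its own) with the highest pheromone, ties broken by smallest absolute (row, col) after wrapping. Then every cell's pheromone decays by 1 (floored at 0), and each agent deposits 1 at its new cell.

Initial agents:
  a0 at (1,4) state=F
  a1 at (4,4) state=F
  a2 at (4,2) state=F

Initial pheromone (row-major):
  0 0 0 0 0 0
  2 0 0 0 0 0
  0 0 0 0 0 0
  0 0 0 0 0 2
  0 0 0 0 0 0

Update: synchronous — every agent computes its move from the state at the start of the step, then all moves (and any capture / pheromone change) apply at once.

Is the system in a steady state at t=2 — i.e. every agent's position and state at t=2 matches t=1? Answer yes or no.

yes

t=1: a0@(0,3) a1@(3,5) a2@(0,1) | pheromone: 0 1 0 1 0 0 / 1 0 0 0 0 0 / 0 0 0 0 0 0 / 0 0 0 0 0 2 / 0 0 0 0 0 0
t=2: a0@(0,3) a1@(3,5) a2@(0,1) | pheromone: 0 1 0 1 0 0 / 0 0 0 0 0 0 / 0 0 0 0 0 0 / 0 0 0 0 0 2 / 0 0 0 0 0 0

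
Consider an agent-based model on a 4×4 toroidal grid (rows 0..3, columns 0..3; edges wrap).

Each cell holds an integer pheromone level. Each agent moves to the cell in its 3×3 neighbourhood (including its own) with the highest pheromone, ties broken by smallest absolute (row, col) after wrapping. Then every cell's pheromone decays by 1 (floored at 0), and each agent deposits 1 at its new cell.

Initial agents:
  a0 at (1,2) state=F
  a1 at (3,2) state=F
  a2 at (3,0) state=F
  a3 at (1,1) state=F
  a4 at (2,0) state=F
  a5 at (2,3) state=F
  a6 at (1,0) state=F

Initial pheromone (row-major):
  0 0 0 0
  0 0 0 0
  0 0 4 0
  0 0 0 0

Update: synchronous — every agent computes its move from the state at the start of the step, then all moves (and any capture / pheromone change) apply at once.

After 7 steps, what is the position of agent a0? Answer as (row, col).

t=1: a0@(2,2) a1@(2,2) a2@(0,0) a3@(2,2) a4@(1,0) a5@(2,2) a6@(0,0) | pheromone: 2 0 0 0 / 1 0 0 0 / 0 0 7 0 / 0 0 0 0
t=2: a0@(2,2) a1@(2,2) a2@(0,0) a3@(2,2) a4@(0,0) a5@(2,2) a6@(0,0) | pheromone: 4 0 0 0 / 0 0 0 0 / 0 0 10 0 / 0 0 0 0
t=3: a0@(2,2) a1@(2,2) a2@(0,0) a3@(2,2) a4@(0,0) a5@(2,2) a6@(0,0) | pheromone: 6 0 0 0 / 0 0 0 0 / 0 0 13 0 / 0 0 0 0
t=4: a0@(2,2) a1@(2,2) a2@(0,0) a3@(2,2) a4@(0,0) a5@(2,2) a6@(0,0) | pheromone: 8 0 0 0 / 0 0 0 0 / 0 0 16 0 / 0 0 0 0
t=5: a0@(2,2) a1@(2,2) a2@(0,0) a3@(2,2) a4@(0,0) a5@(2,2) a6@(0,0) | pheromone: 10 0 0 0 / 0 0 0 0 / 0 0 19 0 / 0 0 0 0
t=6: a0@(2,2) a1@(2,2) a2@(0,0) a3@(2,2) a4@(0,0) a5@(2,2) a6@(0,0) | pheromone: 12 0 0 0 / 0 0 0 0 / 0 0 22 0 / 0 0 0 0
t=7: a0@(2,2) a1@(2,2) a2@(0,0) a3@(2,2) a4@(0,0) a5@(2,2) a6@(0,0) | pheromone: 14 0 0 0 / 0 0 0 0 / 0 0 25 0 / 0 0 0 0

(2, 2)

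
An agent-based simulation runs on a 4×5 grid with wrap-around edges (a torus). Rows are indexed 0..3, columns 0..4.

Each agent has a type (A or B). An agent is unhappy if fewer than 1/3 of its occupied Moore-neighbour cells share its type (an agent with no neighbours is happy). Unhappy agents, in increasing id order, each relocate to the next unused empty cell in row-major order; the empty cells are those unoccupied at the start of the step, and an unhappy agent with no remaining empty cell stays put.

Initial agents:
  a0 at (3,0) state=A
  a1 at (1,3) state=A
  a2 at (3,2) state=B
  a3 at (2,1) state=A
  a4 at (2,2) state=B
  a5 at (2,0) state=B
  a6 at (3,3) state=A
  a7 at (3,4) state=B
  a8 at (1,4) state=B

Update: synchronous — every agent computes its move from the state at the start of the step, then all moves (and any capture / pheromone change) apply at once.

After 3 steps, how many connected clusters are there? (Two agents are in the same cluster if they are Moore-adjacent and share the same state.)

3

t=1: a0@(3,0):A a1@(0,0):A a2@(3,2):B a3@(0,1):A a4@(0,2):B a5@(2,0):B a6@(0,3):A a7@(3,4):B a8@(1,4):B
t=2: a0@(3,0):A a1@(0,0):A a2@(3,2):B a3@(0,1):A a4@(0,2):B a5@(2,0):B a6@(0,4):A a7@(1,0):B a8@(1,4):B
t=3: (unchanged — steady state)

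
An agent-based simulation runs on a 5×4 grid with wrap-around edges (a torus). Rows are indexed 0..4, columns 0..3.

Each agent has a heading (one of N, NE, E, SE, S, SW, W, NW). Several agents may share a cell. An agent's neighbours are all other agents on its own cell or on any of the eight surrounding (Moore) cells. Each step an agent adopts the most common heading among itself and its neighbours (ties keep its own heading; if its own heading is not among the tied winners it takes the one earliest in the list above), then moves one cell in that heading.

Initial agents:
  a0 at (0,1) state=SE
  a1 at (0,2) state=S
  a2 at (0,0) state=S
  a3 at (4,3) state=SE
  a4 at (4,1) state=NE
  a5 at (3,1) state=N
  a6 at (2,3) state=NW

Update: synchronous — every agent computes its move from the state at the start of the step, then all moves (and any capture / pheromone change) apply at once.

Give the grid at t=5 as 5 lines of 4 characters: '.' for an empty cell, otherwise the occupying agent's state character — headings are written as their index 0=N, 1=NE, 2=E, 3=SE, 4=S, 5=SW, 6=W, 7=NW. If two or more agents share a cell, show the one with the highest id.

t=1: a0@(1,1):S a1@(1,3):SE a2@(1,1):SE a3@(0,3):S a4@(0,1):S a5@(2,1):N a6@(1,2):NW
t=2: a0@(2,1):S a1@(2,0):SE a2@(2,1):S a3@(1,3):S a4@(1,1):S a5@(1,1):N a6@(2,2):S
t=3: a0@(3,1):S a1@(3,0):S a2@(3,1):S a3@(2,3):S a4@(2,1):S a5@(2,1):S a6@(3,2):S
t=4: a0@(4,1):S a1@(4,0):S a2@(4,1):S a3@(3,3):S a4@(3,1):S a5@(3,1):S a6@(4,2):S
t=5: a0@(0,1):S a1@(0,0):S a2@(0,1):S a3@(4,3):S a4@(4,1):S a5@(4,1):S a6@(0,2):S

444.
....
....
....
.4.4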